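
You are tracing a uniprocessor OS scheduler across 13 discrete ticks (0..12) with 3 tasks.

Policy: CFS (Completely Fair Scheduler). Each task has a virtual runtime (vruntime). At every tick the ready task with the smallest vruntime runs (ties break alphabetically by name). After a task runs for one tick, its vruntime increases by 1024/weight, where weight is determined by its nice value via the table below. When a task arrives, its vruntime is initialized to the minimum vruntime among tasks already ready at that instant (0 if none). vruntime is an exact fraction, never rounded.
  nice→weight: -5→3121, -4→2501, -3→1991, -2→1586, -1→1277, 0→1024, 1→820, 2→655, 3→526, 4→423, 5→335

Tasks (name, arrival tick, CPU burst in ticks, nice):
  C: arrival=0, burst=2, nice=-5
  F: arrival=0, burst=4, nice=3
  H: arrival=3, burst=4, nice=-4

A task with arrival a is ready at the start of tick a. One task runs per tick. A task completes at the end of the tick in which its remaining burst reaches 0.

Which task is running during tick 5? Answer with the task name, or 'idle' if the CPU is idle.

t=0: vr[C=0 F=0] → run C
t=1: vr[C=1024/3121 F=0] → run F
t=2: vr[C=1024/3121 F=512/263] → run C
t=3: vr[F=512/263 H=512/263] → run F
t=4: vr[F=1024/263 H=512/263] → run H
t=5: vr[F=1024/263 H=1549824/657763] → run H
t=6: vr[F=1024/263 H=1819136/657763] → run H
t=7: vr[F=1024/263 H=2088448/657763] → run H
t=8: vr[F=1024/263] → run F
t=9: vr[F=1536/263] → run F
t=10: (idle)
t=11: (idle)
t=12: (idle)

running at tick 5 = H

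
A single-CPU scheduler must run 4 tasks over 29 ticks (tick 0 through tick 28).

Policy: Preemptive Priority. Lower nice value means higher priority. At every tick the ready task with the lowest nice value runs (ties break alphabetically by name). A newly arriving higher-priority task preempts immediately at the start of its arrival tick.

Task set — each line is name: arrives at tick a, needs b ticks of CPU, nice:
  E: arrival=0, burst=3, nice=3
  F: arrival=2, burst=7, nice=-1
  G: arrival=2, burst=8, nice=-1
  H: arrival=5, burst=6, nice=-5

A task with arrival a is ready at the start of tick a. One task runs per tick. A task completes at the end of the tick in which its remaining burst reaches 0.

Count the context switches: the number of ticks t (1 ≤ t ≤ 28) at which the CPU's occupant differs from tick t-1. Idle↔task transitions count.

t=0: ready={E} → run E
t=1: ready={E} → run E
t=2: ready={E,F,G} → run F
t=3: ready={E,F,G} → run F
t=4: ready={E,F,G} → run F
t=5: ready={E,F,G,H} → run H
t=6: ready={E,F,G,H} → run H
t=7: ready={E,F,G,H} → run H
t=8: ready={E,F,G,H} → run H
t=9: ready={E,F,G,H} → run H
t=10: ready={E,F,G,H} → run H
t=11: ready={E,F,G} → run F
t=12: ready={E,F,G} → run F
t=13: ready={E,F,G} → run F
t=14: ready={E,F,G} → run F
t=15: ready={E,G} → run G
t=16: ready={E,G} → run G
t=17: ready={E,G} → run G
t=18: ready={E,G} → run G
t=19: ready={E,G} → run G
t=20: ready={E,G} → run G
t=21: ready={E,G} → run G
t=22: ready={E,G} → run G
t=23: ready={E} → run E
t=24: (idle)
t=25: (idle)
t=26: (idle)
t=27: (idle)
t=28: (idle)

context switches = 6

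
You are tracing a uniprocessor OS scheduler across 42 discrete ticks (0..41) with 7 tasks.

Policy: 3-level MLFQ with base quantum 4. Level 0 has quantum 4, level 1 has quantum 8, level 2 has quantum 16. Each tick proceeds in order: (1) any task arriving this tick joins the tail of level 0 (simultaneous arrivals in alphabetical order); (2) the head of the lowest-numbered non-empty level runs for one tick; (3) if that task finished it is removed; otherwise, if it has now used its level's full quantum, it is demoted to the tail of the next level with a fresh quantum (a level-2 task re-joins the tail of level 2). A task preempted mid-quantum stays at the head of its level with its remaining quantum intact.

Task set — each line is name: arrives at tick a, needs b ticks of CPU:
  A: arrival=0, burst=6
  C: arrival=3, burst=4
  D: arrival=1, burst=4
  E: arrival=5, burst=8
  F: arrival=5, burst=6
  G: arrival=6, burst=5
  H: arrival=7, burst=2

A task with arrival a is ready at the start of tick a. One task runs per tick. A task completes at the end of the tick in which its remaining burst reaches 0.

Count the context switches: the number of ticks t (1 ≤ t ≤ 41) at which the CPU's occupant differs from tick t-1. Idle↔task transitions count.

context switches = 11

t=0: L0/L1/L2 = A/-/- → run A
t=1: L0/L1/L2 = AD/-/- → run A
t=2: L0/L1/L2 = AD/-/- → run A
t=3: L0/L1/L2 = ADC/-/- → run A
t=4: L0/L1/L2 = DC/A/- → run D
t=5: L0/L1/L2 = DCEF/A/- → run D
t=6: L0/L1/L2 = DCEFG/A/- → run D
t=7: L0/L1/L2 = DCEFGH/A/- → run D
t=8: L0/L1/L2 = CEFGH/A/- → run C
t=9: L0/L1/L2 = CEFGH/A/- → run C
t=10: L0/L1/L2 = CEFGH/A/- → run C
t=11: L0/L1/L2 = CEFGH/A/- → run C
t=12: L0/L1/L2 = EFGH/A/- → run E
t=13: L0/L1/L2 = EFGH/A/- → run E
t=14: L0/L1/L2 = EFGH/A/- → run E
t=15: L0/L1/L2 = EFGH/A/- → run E
t=16: L0/L1/L2 = FGH/AE/- → run F
t=17: L0/L1/L2 = FGH/AE/- → run F
t=18: L0/L1/L2 = FGH/AE/- → run F
t=19: L0/L1/L2 = FGH/AE/- → run F
t=20: L0/L1/L2 = GH/AEF/- → run G
t=21: L0/L1/L2 = GH/AEF/- → run G
t=22: L0/L1/L2 = GH/AEF/- → run G
t=23: L0/L1/L2 = GH/AEF/- → run G
t=24: L0/L1/L2 = H/AEFG/- → run H
t=25: L0/L1/L2 = H/AEFG/- → run H
t=26: L0/L1/L2 = -/AEFG/- → run A
t=27: L0/L1/L2 = -/AEFG/- → run A
t=28: L0/L1/L2 = -/EFG/- → run E
t=29: L0/L1/L2 = -/EFG/- → run E
t=30: L0/L1/L2 = -/EFG/- → run E
t=31: L0/L1/L2 = -/EFG/- → run E
t=32: L0/L1/L2 = -/FG/- → run F
t=33: L0/L1/L2 = -/FG/- → run F
t=34: L0/L1/L2 = -/G/- → run G
t=35: (idle)
t=36: (idle)
t=37: (idle)
t=38: (idle)
t=39: (idle)
t=40: (idle)
t=41: (idle)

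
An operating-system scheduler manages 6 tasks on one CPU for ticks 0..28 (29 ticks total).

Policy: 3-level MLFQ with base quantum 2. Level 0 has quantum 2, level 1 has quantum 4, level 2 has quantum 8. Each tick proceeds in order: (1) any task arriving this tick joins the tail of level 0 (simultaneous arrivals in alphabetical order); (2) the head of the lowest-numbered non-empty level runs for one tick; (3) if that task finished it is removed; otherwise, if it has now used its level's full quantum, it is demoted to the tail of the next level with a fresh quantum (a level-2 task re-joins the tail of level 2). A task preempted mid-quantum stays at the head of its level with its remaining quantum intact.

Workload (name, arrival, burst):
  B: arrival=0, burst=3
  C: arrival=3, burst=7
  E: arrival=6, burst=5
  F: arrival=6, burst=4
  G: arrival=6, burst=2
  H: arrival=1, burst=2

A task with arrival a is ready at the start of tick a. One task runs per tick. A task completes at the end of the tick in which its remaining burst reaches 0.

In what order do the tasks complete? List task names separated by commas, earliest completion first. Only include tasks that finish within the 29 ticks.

t=0: L0/L1/L2 = B/-/- → run B
t=1: L0/L1/L2 = BH/-/- → run B
t=2: L0/L1/L2 = H/B/- → run H
t=3: L0/L1/L2 = HC/B/- → run H
t=4: L0/L1/L2 = C/B/- → run C
t=5: L0/L1/L2 = C/B/- → run C
t=6: L0/L1/L2 = EFG/BC/- → run E
t=7: L0/L1/L2 = EFG/BC/- → run E
t=8: L0/L1/L2 = FG/BCE/- → run F
t=9: L0/L1/L2 = FG/BCE/- → run F
t=10: L0/L1/L2 = G/BCEF/- → run G
t=11: L0/L1/L2 = G/BCEF/- → run G
t=12: L0/L1/L2 = -/BCEF/- → run B
t=13: L0/L1/L2 = -/CEF/- → run C
t=14: L0/L1/L2 = -/CEF/- → run C
t=15: L0/L1/L2 = -/CEF/- → run C
t=16: L0/L1/L2 = -/CEF/- → run C
t=17: L0/L1/L2 = -/EF/C → run E
t=18: L0/L1/L2 = -/EF/C → run E
t=19: L0/L1/L2 = -/EF/C → run E
t=20: L0/L1/L2 = -/F/C → run F
t=21: L0/L1/L2 = -/F/C → run F
t=22: L0/L1/L2 = -/-/C → run C
t=23: (idle)
t=24: (idle)
t=25: (idle)
t=26: (idle)
t=27: (idle)
t=28: (idle)

completion order = H, G, B, E, F, C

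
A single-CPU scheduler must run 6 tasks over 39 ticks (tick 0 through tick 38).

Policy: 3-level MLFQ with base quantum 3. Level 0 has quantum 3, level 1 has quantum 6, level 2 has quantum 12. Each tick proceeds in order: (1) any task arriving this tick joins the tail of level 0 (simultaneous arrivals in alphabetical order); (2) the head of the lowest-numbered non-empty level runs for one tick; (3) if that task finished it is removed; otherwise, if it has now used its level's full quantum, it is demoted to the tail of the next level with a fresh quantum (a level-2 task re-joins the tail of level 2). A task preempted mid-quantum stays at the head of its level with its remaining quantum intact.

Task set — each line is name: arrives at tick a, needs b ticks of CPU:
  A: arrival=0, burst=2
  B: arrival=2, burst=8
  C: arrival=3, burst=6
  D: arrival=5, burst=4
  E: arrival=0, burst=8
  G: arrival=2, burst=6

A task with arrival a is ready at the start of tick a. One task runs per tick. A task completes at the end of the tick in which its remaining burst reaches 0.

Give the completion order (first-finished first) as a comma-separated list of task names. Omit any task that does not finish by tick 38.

completion order = A, E, B, G, C, D

t=0: L0/L1/L2 = AE/-/- → run A
t=1: L0/L1/L2 = AE/-/- → run A
t=2: L0/L1/L2 = EBG/-/- → run E
t=3: L0/L1/L2 = EBGC/-/- → run E
t=4: L0/L1/L2 = EBGC/-/- → run E
t=5: L0/L1/L2 = BGCD/E/- → run B
t=6: L0/L1/L2 = BGCD/E/- → run B
t=7: L0/L1/L2 = BGCD/E/- → run B
t=8: L0/L1/L2 = GCD/EB/- → run G
t=9: L0/L1/L2 = GCD/EB/- → run G
t=10: L0/L1/L2 = GCD/EB/- → run G
t=11: L0/L1/L2 = CD/EBG/- → run C
t=12: L0/L1/L2 = CD/EBG/- → run C
t=13: L0/L1/L2 = CD/EBG/- → run C
t=14: L0/L1/L2 = D/EBGC/- → run D
t=15: L0/L1/L2 = D/EBGC/- → run D
t=16: L0/L1/L2 = D/EBGC/- → run D
t=17: L0/L1/L2 = -/EBGCD/- → run E
t=18: L0/L1/L2 = -/EBGCD/- → run E
t=19: L0/L1/L2 = -/EBGCD/- → run E
t=20: L0/L1/L2 = -/EBGCD/- → run E
t=21: L0/L1/L2 = -/EBGCD/- → run E
t=22: L0/L1/L2 = -/BGCD/- → run B
t=23: L0/L1/L2 = -/BGCD/- → run B
t=24: L0/L1/L2 = -/BGCD/- → run B
t=25: L0/L1/L2 = -/BGCD/- → run B
t=26: L0/L1/L2 = -/BGCD/- → run B
t=27: L0/L1/L2 = -/GCD/- → run G
t=28: L0/L1/L2 = -/GCD/- → run G
t=29: L0/L1/L2 = -/GCD/- → run G
t=30: L0/L1/L2 = -/CD/- → run C
t=31: L0/L1/L2 = -/CD/- → run C
t=32: L0/L1/L2 = -/CD/- → run C
t=33: L0/L1/L2 = -/D/- → run D
t=34: (idle)
t=35: (idle)
t=36: (idle)
t=37: (idle)
t=38: (idle)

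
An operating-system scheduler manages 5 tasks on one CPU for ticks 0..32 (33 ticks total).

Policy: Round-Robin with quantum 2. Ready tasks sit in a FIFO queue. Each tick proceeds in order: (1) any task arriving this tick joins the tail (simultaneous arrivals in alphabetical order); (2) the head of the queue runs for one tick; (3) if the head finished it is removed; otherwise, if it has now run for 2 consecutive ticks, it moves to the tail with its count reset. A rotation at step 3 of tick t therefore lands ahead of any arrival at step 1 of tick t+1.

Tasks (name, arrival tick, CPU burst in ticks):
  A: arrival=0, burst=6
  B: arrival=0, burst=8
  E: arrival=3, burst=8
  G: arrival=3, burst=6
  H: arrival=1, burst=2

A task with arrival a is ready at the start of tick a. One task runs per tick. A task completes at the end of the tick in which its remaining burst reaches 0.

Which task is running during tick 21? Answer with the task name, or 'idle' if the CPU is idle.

t=0: queue=[A,B] q_used=0 → run A
t=1: queue=[A,B,H] q_used=1 → run A
t=2: queue=[B,H,A] q_used=0 → run B
t=3: queue=[B,H,A,E,G] q_used=1 → run B
t=4: queue=[H,A,E,G,B] q_used=0 → run H
t=5: queue=[H,A,E,G,B] q_used=1 → run H
t=6: queue=[A,E,G,B] q_used=0 → run A
t=7: queue=[A,E,G,B] q_used=1 → run A
t=8: queue=[E,G,B,A] q_used=0 → run E
t=9: queue=[E,G,B,A] q_used=1 → run E
t=10: queue=[G,B,A,E] q_used=0 → run G
t=11: queue=[G,B,A,E] q_used=1 → run G
t=12: queue=[B,A,E,G] q_used=0 → run B
t=13: queue=[B,A,E,G] q_used=1 → run B
t=14: queue=[A,E,G,B] q_used=0 → run A
t=15: queue=[A,E,G,B] q_used=1 → run A
t=16: queue=[E,G,B] q_used=0 → run E
t=17: queue=[E,G,B] q_used=1 → run E
t=18: queue=[G,B,E] q_used=0 → run G
t=19: queue=[G,B,E] q_used=1 → run G
t=20: queue=[B,E,G] q_used=0 → run B
t=21: queue=[B,E,G] q_used=1 → run B
t=22: queue=[E,G,B] q_used=0 → run E
t=23: queue=[E,G,B] q_used=1 → run E
t=24: queue=[G,B,E] q_used=0 → run G
t=25: queue=[G,B,E] q_used=1 → run G
t=26: queue=[B,E] q_used=0 → run B
t=27: queue=[B,E] q_used=1 → run B
t=28: queue=[E] q_used=0 → run E
t=29: queue=[E] q_used=1 → run E
t=30: (idle)
t=31: (idle)
t=32: (idle)

running at tick 21 = B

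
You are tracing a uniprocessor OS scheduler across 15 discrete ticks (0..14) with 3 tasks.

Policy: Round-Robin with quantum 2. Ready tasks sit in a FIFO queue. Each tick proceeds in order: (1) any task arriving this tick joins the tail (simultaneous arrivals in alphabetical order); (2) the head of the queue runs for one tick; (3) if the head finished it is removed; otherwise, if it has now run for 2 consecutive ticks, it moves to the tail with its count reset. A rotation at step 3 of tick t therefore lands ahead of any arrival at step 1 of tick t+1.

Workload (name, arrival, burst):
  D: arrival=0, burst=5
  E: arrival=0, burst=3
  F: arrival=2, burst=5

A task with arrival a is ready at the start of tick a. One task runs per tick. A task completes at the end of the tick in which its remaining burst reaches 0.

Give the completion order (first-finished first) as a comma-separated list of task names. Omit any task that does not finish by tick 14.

completion order = E, D, F

t=0: queue=[D,E] q_used=0 → run D
t=1: queue=[D,E] q_used=1 → run D
t=2: queue=[E,D,F] q_used=0 → run E
t=3: queue=[E,D,F] q_used=1 → run E
t=4: queue=[D,F,E] q_used=0 → run D
t=5: queue=[D,F,E] q_used=1 → run D
t=6: queue=[F,E,D] q_used=0 → run F
t=7: queue=[F,E,D] q_used=1 → run F
t=8: queue=[E,D,F] q_used=0 → run E
t=9: queue=[D,F] q_used=0 → run D
t=10: queue=[F] q_used=0 → run F
t=11: queue=[F] q_used=1 → run F
t=12: queue=[F] q_used=0 → run F
t=13: (idle)
t=14: (idle)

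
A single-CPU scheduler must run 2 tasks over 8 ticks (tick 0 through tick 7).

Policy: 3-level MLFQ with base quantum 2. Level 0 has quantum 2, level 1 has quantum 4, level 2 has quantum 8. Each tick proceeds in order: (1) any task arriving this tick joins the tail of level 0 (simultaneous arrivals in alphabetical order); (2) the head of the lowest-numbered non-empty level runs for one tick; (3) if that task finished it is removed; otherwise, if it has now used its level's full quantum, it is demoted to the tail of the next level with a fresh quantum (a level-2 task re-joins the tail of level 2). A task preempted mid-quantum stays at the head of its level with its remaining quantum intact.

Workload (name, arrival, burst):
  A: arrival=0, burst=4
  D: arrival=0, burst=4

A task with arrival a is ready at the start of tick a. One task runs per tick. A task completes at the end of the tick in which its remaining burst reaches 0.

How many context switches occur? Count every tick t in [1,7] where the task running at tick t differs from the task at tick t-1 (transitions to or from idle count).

context switches = 3

t=0: L0/L1/L2 = AD/-/- → run A
t=1: L0/L1/L2 = AD/-/- → run A
t=2: L0/L1/L2 = D/A/- → run D
t=3: L0/L1/L2 = D/A/- → run D
t=4: L0/L1/L2 = -/AD/- → run A
t=5: L0/L1/L2 = -/AD/- → run A
t=6: L0/L1/L2 = -/D/- → run D
t=7: L0/L1/L2 = -/D/- → run D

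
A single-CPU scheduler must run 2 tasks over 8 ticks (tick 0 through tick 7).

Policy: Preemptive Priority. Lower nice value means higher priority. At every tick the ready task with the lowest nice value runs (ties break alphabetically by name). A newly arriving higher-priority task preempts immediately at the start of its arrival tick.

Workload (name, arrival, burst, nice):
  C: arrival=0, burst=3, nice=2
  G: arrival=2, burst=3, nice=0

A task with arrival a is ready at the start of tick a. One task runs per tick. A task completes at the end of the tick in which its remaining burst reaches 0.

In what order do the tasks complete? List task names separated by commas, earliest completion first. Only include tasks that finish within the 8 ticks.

completion order = G, C

t=0: ready={C} → run C
t=1: ready={C} → run C
t=2: ready={C,G} → run G
t=3: ready={C,G} → run G
t=4: ready={C,G} → run G
t=5: ready={C} → run C
t=6: (idle)
t=7: (idle)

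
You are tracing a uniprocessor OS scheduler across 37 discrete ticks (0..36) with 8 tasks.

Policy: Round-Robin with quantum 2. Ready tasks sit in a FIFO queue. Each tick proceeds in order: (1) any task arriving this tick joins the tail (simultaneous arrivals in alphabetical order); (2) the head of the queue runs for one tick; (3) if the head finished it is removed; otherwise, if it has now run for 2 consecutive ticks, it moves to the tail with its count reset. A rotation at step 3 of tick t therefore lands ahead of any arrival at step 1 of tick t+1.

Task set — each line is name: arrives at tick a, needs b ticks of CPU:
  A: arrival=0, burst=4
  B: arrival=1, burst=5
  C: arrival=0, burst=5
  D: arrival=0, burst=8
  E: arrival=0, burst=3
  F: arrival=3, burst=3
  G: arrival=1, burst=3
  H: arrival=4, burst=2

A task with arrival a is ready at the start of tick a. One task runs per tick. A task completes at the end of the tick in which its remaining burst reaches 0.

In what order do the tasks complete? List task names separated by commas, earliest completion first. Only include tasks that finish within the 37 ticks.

completion order = A, H, E, G, F, C, B, D

t=0: queue=[A,C,D,E] q_used=0 → run A
t=1: queue=[A,C,D,E,B,G] q_used=1 → run A
t=2: queue=[C,D,E,B,G,A] q_used=0 → run C
t=3: queue=[C,D,E,B,G,A,F] q_used=1 → run C
t=4: queue=[D,E,B,G,A,F,C,H] q_used=0 → run D
t=5: queue=[D,E,B,G,A,F,C,H] q_used=1 → run D
t=6: queue=[E,B,G,A,F,C,H,D] q_used=0 → run E
t=7: queue=[E,B,G,A,F,C,H,D] q_used=1 → run E
t=8: queue=[B,G,A,F,C,H,D,E] q_used=0 → run B
t=9: queue=[B,G,A,F,C,H,D,E] q_used=1 → run B
t=10: queue=[G,A,F,C,H,D,E,B] q_used=0 → run G
t=11: queue=[G,A,F,C,H,D,E,B] q_used=1 → run G
t=12: queue=[A,F,C,H,D,E,B,G] q_used=0 → run A
t=13: queue=[A,F,C,H,D,E,B,G] q_used=1 → run A
t=14: queue=[F,C,H,D,E,B,G] q_used=0 → run F
t=15: queue=[F,C,H,D,E,B,G] q_used=1 → run F
t=16: queue=[C,H,D,E,B,G,F] q_used=0 → run C
t=17: queue=[C,H,D,E,B,G,F] q_used=1 → run C
t=18: queue=[H,D,E,B,G,F,C] q_used=0 → run H
t=19: queue=[H,D,E,B,G,F,C] q_used=1 → run H
t=20: queue=[D,E,B,G,F,C] q_used=0 → run D
t=21: queue=[D,E,B,G,F,C] q_used=1 → run D
t=22: queue=[E,B,G,F,C,D] q_used=0 → run E
t=23: queue=[B,G,F,C,D] q_used=0 → run B
t=24: queue=[B,G,F,C,D] q_used=1 → run B
t=25: queue=[G,F,C,D,B] q_used=0 → run G
t=26: queue=[F,C,D,B] q_used=0 → run F
t=27: queue=[C,D,B] q_used=0 → run C
t=28: queue=[D,B] q_used=0 → run D
t=29: queue=[D,B] q_used=1 → run D
t=30: queue=[B,D] q_used=0 → run B
t=31: queue=[D] q_used=0 → run D
t=32: queue=[D] q_used=1 → run D
t=33: (idle)
t=34: (idle)
t=35: (idle)
t=36: (idle)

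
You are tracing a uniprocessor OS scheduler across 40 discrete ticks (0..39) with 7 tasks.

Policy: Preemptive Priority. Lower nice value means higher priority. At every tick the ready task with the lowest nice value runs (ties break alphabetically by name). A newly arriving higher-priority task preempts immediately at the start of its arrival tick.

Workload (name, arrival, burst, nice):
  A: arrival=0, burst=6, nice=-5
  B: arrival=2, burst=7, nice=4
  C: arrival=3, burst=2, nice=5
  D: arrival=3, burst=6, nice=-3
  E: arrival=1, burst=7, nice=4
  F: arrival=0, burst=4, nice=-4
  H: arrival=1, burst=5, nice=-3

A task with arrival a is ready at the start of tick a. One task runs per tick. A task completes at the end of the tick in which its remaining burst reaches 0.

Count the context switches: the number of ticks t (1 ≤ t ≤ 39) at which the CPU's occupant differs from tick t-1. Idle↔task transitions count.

context switches = 7

t=0: ready={A,F} → run A
t=1: ready={A,E,F,H} → run A
t=2: ready={A,B,E,F,H} → run A
t=3: ready={A,B,C,D,E,F,H} → run A
t=4: ready={A,B,C,D,E,F,H} → run A
t=5: ready={A,B,C,D,E,F,H} → run A
t=6: ready={B,C,D,E,F,H} → run F
t=7: ready={B,C,D,E,F,H} → run F
t=8: ready={B,C,D,E,F,H} → run F
t=9: ready={B,C,D,E,F,H} → run F
t=10: ready={B,C,D,E,H} → run D
t=11: ready={B,C,D,E,H} → run D
t=12: ready={B,C,D,E,H} → run D
t=13: ready={B,C,D,E,H} → run D
t=14: ready={B,C,D,E,H} → run D
t=15: ready={B,C,D,E,H} → run D
t=16: ready={B,C,E,H} → run H
t=17: ready={B,C,E,H} → run H
t=18: ready={B,C,E,H} → run H
t=19: ready={B,C,E,H} → run H
t=20: ready={B,C,E,H} → run H
t=21: ready={B,C,E} → run B
t=22: ready={B,C,E} → run B
t=23: ready={B,C,E} → run B
t=24: ready={B,C,E} → run B
t=25: ready={B,C,E} → run B
t=26: ready={B,C,E} → run B
t=27: ready={B,C,E} → run B
t=28: ready={C,E} → run E
t=29: ready={C,E} → run E
t=30: ready={C,E} → run E
t=31: ready={C,E} → run E
t=32: ready={C,E} → run E
t=33: ready={C,E} → run E
t=34: ready={C,E} → run E
t=35: ready={C} → run C
t=36: ready={C} → run C
t=37: (idle)
t=38: (idle)
t=39: (idle)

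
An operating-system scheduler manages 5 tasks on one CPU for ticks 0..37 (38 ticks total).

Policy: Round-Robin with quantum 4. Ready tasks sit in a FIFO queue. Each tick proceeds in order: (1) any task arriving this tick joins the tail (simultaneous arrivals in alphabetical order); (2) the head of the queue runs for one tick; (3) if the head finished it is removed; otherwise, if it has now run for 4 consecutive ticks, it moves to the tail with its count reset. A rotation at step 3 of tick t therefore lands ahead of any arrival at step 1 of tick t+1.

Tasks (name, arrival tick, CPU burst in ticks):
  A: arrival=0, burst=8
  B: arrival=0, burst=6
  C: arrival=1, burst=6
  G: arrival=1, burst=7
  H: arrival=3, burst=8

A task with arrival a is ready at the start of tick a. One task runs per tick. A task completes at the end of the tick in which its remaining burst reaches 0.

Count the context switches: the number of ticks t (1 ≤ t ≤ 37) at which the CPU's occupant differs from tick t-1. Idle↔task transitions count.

context switches = 10

t=0: queue=[A,B] q_used=0 → run A
t=1: queue=[A,B,C,G] q_used=1 → run A
t=2: queue=[A,B,C,G] q_used=2 → run A
t=3: queue=[A,B,C,G,H] q_used=3 → run A
t=4: queue=[B,C,G,H,A] q_used=0 → run B
t=5: queue=[B,C,G,H,A] q_used=1 → run B
t=6: queue=[B,C,G,H,A] q_used=2 → run B
t=7: queue=[B,C,G,H,A] q_used=3 → run B
t=8: queue=[C,G,H,A,B] q_used=0 → run C
t=9: queue=[C,G,H,A,B] q_used=1 → run C
t=10: queue=[C,G,H,A,B] q_used=2 → run C
t=11: queue=[C,G,H,A,B] q_used=3 → run C
t=12: queue=[G,H,A,B,C] q_used=0 → run G
t=13: queue=[G,H,A,B,C] q_used=1 → run G
t=14: queue=[G,H,A,B,C] q_used=2 → run G
t=15: queue=[G,H,A,B,C] q_used=3 → run G
t=16: queue=[H,A,B,C,G] q_used=0 → run H
t=17: queue=[H,A,B,C,G] q_used=1 → run H
t=18: queue=[H,A,B,C,G] q_used=2 → run H
t=19: queue=[H,A,B,C,G] q_used=3 → run H
t=20: queue=[A,B,C,G,H] q_used=0 → run A
t=21: queue=[A,B,C,G,H] q_used=1 → run A
t=22: queue=[A,B,C,G,H] q_used=2 → run A
t=23: queue=[A,B,C,G,H] q_used=3 → run A
t=24: queue=[B,C,G,H] q_used=0 → run B
t=25: queue=[B,C,G,H] q_used=1 → run B
t=26: queue=[C,G,H] q_used=0 → run C
t=27: queue=[C,G,H] q_used=1 → run C
t=28: queue=[G,H] q_used=0 → run G
t=29: queue=[G,H] q_used=1 → run G
t=30: queue=[G,H] q_used=2 → run G
t=31: queue=[H] q_used=0 → run H
t=32: queue=[H] q_used=1 → run H
t=33: queue=[H] q_used=2 → run H
t=34: queue=[H] q_used=3 → run H
t=35: (idle)
t=36: (idle)
t=37: (idle)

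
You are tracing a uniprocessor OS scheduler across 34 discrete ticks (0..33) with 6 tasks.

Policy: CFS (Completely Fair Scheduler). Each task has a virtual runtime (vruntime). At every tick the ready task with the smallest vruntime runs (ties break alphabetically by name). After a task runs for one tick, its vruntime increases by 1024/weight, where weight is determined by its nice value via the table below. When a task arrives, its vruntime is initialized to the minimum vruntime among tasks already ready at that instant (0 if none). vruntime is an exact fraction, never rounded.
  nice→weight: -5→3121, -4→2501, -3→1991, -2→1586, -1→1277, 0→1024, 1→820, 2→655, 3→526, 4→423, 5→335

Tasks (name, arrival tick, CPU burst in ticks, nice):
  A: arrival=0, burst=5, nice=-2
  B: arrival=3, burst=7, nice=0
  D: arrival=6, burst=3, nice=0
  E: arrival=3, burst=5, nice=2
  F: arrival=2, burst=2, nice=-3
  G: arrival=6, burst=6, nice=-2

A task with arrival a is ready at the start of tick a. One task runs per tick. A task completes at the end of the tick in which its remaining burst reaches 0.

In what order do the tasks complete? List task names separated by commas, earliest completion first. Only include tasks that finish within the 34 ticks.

completion order = F, A, D, G, B, E

t=0: vr[A=0] → run A
t=1: vr[A=512/793] → run A
t=2: vr[A=1024/793 F=1024/793] → run A
t=3: vr[A=1536/793 B=1024/793 E=1024/793 F=1024/793] → run B
t=4: vr[A=1536/793 B=1817/793 E=1024/793 F=1024/793] → run E
t=5: vr[A=1536/793 B=1817/793 E=1482752/519415 F=1024/793] → run F
t=6: vr[A=1536/793 B=1817/793 D=2850816/1578863 E=1482752/519415 F=2850816/1578863 G=2850816/1578863] → run D
t=7: vr[A=1536/793 B=1817/793 D=4429679/1578863 E=1482752/519415 F=2850816/1578863 G=2850816/1578863] → run F
t=8: vr[A=1536/793 B=1817/793 D=4429679/1578863 E=1482752/519415 G=2850816/1578863] → run G
t=9: vr[A=1536/793 B=1817/793 D=4429679/1578863 E=1482752/519415 G=3870208/1578863] → run A
t=10: vr[A=2048/793 B=1817/793 D=4429679/1578863 E=1482752/519415 G=3870208/1578863] → run B
t=11: vr[A=2048/793 B=2610/793 D=4429679/1578863 E=1482752/519415 G=3870208/1578863] → run G
t=12: vr[A=2048/793 B=2610/793 D=4429679/1578863 E=1482752/519415 G=4889600/1578863] → run A
t=13: vr[B=2610/793 D=4429679/1578863 E=1482752/519415 G=4889600/1578863] → run D
t=14: vr[B=2610/793 D=6008542/1578863 E=1482752/519415 G=4889600/1578863] → run E
t=15: vr[B=2610/793 D=6008542/1578863 E=2294784/519415 G=4889600/1578863] → run G
t=16: vr[B=2610/793 D=6008542/1578863 E=2294784/519415 G=5908992/1578863] → run B
t=17: vr[B=3403/793 D=6008542/1578863 E=2294784/519415 G=5908992/1578863] → run G
t=18: vr[B=3403/793 D=6008542/1578863 E=2294784/519415 G=6928384/1578863] → run D
t=19: vr[B=3403/793 E=2294784/519415 G=6928384/1578863] → run B
t=20: vr[B=4196/793 E=2294784/519415 G=6928384/1578863] → run G
t=21: vr[B=4196/793 E=2294784/519415 G=7947776/1578863] → run E
t=22: vr[B=4196/793 E=3106816/519415 G=7947776/1578863] → run G
t=23: vr[B=4196/793 E=3106816/519415] → run B
t=24: vr[B=4989/793 E=3106816/519415] → run E
t=25: vr[B=4989/793 E=3918848/519415] → run B
t=26: vr[B=5782/793 E=3918848/519415] → run B
t=27: vr[E=3918848/519415] → run E
t=28: (idle)
t=29: (idle)
t=30: (idle)
t=31: (idle)
t=32: (idle)
t=33: (idle)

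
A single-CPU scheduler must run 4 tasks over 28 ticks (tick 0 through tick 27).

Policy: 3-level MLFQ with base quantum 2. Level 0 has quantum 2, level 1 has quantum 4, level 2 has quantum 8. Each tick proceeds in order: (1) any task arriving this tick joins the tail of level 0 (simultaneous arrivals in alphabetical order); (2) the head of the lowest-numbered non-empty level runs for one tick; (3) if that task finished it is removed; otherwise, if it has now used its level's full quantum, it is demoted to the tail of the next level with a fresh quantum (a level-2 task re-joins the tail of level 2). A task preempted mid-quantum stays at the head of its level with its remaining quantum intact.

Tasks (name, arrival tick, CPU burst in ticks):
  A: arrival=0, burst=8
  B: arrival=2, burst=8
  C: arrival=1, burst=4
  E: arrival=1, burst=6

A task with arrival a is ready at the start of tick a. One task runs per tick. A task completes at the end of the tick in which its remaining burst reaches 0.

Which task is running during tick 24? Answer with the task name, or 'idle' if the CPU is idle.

t=0: L0/L1/L2 = A/-/- → run A
t=1: L0/L1/L2 = ACE/-/- → run A
t=2: L0/L1/L2 = CEB/A/- → run C
t=3: L0/L1/L2 = CEB/A/- → run C
t=4: L0/L1/L2 = EB/AC/- → run E
t=5: L0/L1/L2 = EB/AC/- → run E
t=6: L0/L1/L2 = B/ACE/- → run B
t=7: L0/L1/L2 = B/ACE/- → run B
t=8: L0/L1/L2 = -/ACEB/- → run A
t=9: L0/L1/L2 = -/ACEB/- → run A
t=10: L0/L1/L2 = -/ACEB/- → run A
t=11: L0/L1/L2 = -/ACEB/- → run A
t=12: L0/L1/L2 = -/CEB/A → run C
t=13: L0/L1/L2 = -/CEB/A → run C
t=14: L0/L1/L2 = -/EB/A → run E
t=15: L0/L1/L2 = -/EB/A → run E
t=16: L0/L1/L2 = -/EB/A → run E
t=17: L0/L1/L2 = -/EB/A → run E
t=18: L0/L1/L2 = -/B/A → run B
t=19: L0/L1/L2 = -/B/A → run B
t=20: L0/L1/L2 = -/B/A → run B
t=21: L0/L1/L2 = -/B/A → run B
t=22: L0/L1/L2 = -/-/AB → run A
t=23: L0/L1/L2 = -/-/AB → run A
t=24: L0/L1/L2 = -/-/B → run B
t=25: L0/L1/L2 = -/-/B → run B
t=26: (idle)
t=27: (idle)

running at tick 24 = B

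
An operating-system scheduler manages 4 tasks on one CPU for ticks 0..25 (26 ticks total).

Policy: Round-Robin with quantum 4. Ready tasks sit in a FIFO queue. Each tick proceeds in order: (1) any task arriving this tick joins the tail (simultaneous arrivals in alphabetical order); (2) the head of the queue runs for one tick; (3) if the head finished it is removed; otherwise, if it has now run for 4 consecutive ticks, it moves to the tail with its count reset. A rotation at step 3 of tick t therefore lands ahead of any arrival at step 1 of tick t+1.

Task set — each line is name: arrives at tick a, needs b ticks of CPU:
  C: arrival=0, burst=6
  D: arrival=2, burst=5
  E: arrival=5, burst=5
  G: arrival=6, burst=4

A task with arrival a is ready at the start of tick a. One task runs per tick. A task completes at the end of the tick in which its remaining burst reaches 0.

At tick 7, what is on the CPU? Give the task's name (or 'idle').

t=0: queue=[C] q_used=0 → run C
t=1: queue=[C] q_used=1 → run C
t=2: queue=[C,D] q_used=2 → run C
t=3: queue=[C,D] q_used=3 → run C
t=4: queue=[D,C] q_used=0 → run D
t=5: queue=[D,C,E] q_used=1 → run D
t=6: queue=[D,C,E,G] q_used=2 → run D
t=7: queue=[D,C,E,G] q_used=3 → run D
t=8: queue=[C,E,G,D] q_used=0 → run C
t=9: queue=[C,E,G,D] q_used=1 → run C
t=10: queue=[E,G,D] q_used=0 → run E
t=11: queue=[E,G,D] q_used=1 → run E
t=12: queue=[E,G,D] q_used=2 → run E
t=13: queue=[E,G,D] q_used=3 → run E
t=14: queue=[G,D,E] q_used=0 → run G
t=15: queue=[G,D,E] q_used=1 → run G
t=16: queue=[G,D,E] q_used=2 → run G
t=17: queue=[G,D,E] q_used=3 → run G
t=18: queue=[D,E] q_used=0 → run D
t=19: queue=[E] q_used=0 → run E
t=20: (idle)
t=21: (idle)
t=22: (idle)
t=23: (idle)
t=24: (idle)
t=25: (idle)

running at tick 7 = D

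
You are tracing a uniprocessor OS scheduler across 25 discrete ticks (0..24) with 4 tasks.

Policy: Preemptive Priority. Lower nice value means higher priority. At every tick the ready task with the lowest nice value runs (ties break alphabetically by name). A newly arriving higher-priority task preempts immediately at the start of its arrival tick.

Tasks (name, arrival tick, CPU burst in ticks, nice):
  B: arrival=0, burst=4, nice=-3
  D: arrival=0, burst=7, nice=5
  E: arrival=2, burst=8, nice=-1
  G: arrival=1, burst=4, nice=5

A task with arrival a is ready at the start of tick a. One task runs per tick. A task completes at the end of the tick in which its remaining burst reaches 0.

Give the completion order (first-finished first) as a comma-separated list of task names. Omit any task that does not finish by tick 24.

t=0: ready={B,D} → run B
t=1: ready={B,D,G} → run B
t=2: ready={B,D,E,G} → run B
t=3: ready={B,D,E,G} → run B
t=4: ready={D,E,G} → run E
t=5: ready={D,E,G} → run E
t=6: ready={D,E,G} → run E
t=7: ready={D,E,G} → run E
t=8: ready={D,E,G} → run E
t=9: ready={D,E,G} → run E
t=10: ready={D,E,G} → run E
t=11: ready={D,E,G} → run E
t=12: ready={D,G} → run D
t=13: ready={D,G} → run D
t=14: ready={D,G} → run D
t=15: ready={D,G} → run D
t=16: ready={D,G} → run D
t=17: ready={D,G} → run D
t=18: ready={D,G} → run D
t=19: ready={G} → run G
t=20: ready={G} → run G
t=21: ready={G} → run G
t=22: ready={G} → run G
t=23: (idle)
t=24: (idle)

completion order = B, E, D, G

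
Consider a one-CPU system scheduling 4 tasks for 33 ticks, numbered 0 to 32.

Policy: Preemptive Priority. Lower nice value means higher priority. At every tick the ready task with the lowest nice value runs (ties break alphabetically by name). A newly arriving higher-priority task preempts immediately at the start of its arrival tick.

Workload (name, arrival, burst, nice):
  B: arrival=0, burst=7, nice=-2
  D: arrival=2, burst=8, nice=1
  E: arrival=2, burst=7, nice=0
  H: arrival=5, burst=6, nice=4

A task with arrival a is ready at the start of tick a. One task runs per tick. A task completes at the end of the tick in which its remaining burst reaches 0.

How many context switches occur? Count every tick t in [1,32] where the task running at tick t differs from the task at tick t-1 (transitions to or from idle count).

t=0: ready={B} → run B
t=1: ready={B} → run B
t=2: ready={B,D,E} → run B
t=3: ready={B,D,E} → run B
t=4: ready={B,D,E} → run B
t=5: ready={B,D,E,H} → run B
t=6: ready={B,D,E,H} → run B
t=7: ready={D,E,H} → run E
t=8: ready={D,E,H} → run E
t=9: ready={D,E,H} → run E
t=10: ready={D,E,H} → run E
t=11: ready={D,E,H} → run E
t=12: ready={D,E,H} → run E
t=13: ready={D,E,H} → run E
t=14: ready={D,H} → run D
t=15: ready={D,H} → run D
t=16: ready={D,H} → run D
t=17: ready={D,H} → run D
t=18: ready={D,H} → run D
t=19: ready={D,H} → run D
t=20: ready={D,H} → run D
t=21: ready={D,H} → run D
t=22: ready={H} → run H
t=23: ready={H} → run H
t=24: ready={H} → run H
t=25: ready={H} → run H
t=26: ready={H} → run H
t=27: ready={H} → run H
t=28: (idle)
t=29: (idle)
t=30: (idle)
t=31: (idle)
t=32: (idle)

context switches = 4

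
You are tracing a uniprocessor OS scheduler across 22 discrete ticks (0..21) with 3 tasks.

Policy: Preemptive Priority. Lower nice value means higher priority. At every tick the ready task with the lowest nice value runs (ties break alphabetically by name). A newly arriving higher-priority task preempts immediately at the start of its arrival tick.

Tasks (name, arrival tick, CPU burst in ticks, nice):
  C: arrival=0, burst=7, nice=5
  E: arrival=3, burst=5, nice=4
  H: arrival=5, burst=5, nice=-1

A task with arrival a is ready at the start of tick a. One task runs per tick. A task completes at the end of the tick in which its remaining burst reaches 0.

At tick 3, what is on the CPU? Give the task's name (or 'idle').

running at tick 3 = E

t=0: ready={C} → run C
t=1: ready={C} → run C
t=2: ready={C} → run C
t=3: ready={C,E} → run E
t=4: ready={C,E} → run E
t=5: ready={C,E,H} → run H
t=6: ready={C,E,H} → run H
t=7: ready={C,E,H} → run H
t=8: ready={C,E,H} → run H
t=9: ready={C,E,H} → run H
t=10: ready={C,E} → run E
t=11: ready={C,E} → run E
t=12: ready={C,E} → run E
t=13: ready={C} → run C
t=14: ready={C} → run C
t=15: ready={C} → run C
t=16: ready={C} → run C
t=17: (idle)
t=18: (idle)
t=19: (idle)
t=20: (idle)
t=21: (idle)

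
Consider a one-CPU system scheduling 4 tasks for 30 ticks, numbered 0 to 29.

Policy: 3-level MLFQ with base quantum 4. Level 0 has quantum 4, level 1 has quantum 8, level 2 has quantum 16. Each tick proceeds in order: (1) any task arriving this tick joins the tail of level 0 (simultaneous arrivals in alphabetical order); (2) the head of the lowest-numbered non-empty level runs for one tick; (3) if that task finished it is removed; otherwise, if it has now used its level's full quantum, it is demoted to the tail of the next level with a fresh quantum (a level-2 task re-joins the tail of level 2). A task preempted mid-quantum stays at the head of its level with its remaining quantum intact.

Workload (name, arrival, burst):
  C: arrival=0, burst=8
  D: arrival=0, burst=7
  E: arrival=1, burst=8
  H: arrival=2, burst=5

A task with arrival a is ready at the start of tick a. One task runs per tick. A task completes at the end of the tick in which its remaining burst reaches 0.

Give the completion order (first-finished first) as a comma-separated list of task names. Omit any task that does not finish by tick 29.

completion order = C, D, E, H

t=0: L0/L1/L2 = CD/-/- → run C
t=1: L0/L1/L2 = CDE/-/- → run C
t=2: L0/L1/L2 = CDEH/-/- → run C
t=3: L0/L1/L2 = CDEH/-/- → run C
t=4: L0/L1/L2 = DEH/C/- → run D
t=5: L0/L1/L2 = DEH/C/- → run D
t=6: L0/L1/L2 = DEH/C/- → run D
t=7: L0/L1/L2 = DEH/C/- → run D
t=8: L0/L1/L2 = EH/CD/- → run E
t=9: L0/L1/L2 = EH/CD/- → run E
t=10: L0/L1/L2 = EH/CD/- → run E
t=11: L0/L1/L2 = EH/CD/- → run E
t=12: L0/L1/L2 = H/CDE/- → run H
t=13: L0/L1/L2 = H/CDE/- → run H
t=14: L0/L1/L2 = H/CDE/- → run H
t=15: L0/L1/L2 = H/CDE/- → run H
t=16: L0/L1/L2 = -/CDEH/- → run C
t=17: L0/L1/L2 = -/CDEH/- → run C
t=18: L0/L1/L2 = -/CDEH/- → run C
t=19: L0/L1/L2 = -/CDEH/- → run C
t=20: L0/L1/L2 = -/DEH/- → run D
t=21: L0/L1/L2 = -/DEH/- → run D
t=22: L0/L1/L2 = -/DEH/- → run D
t=23: L0/L1/L2 = -/EH/- → run E
t=24: L0/L1/L2 = -/EH/- → run E
t=25: L0/L1/L2 = -/EH/- → run E
t=26: L0/L1/L2 = -/EH/- → run E
t=27: L0/L1/L2 = -/H/- → run H
t=28: (idle)
t=29: (idle)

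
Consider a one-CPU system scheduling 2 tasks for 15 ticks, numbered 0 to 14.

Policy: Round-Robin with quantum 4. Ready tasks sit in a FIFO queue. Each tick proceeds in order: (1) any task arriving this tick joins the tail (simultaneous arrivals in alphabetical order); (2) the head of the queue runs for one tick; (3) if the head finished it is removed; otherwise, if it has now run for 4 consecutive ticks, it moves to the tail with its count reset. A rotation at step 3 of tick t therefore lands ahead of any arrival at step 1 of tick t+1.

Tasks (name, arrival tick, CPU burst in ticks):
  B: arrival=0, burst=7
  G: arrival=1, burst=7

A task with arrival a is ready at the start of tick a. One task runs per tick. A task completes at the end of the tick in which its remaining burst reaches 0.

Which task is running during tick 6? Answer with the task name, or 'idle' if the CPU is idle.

t=0: queue=[B] q_used=0 → run B
t=1: queue=[B,G] q_used=1 → run B
t=2: queue=[B,G] q_used=2 → run B
t=3: queue=[B,G] q_used=3 → run B
t=4: queue=[G,B] q_used=0 → run G
t=5: queue=[G,B] q_used=1 → run G
t=6: queue=[G,B] q_used=2 → run G
t=7: queue=[G,B] q_used=3 → run G
t=8: queue=[B,G] q_used=0 → run B
t=9: queue=[B,G] q_used=1 → run B
t=10: queue=[B,G] q_used=2 → run B
t=11: queue=[G] q_used=0 → run G
t=12: queue=[G] q_used=1 → run G
t=13: queue=[G] q_used=2 → run G
t=14: (idle)

running at tick 6 = G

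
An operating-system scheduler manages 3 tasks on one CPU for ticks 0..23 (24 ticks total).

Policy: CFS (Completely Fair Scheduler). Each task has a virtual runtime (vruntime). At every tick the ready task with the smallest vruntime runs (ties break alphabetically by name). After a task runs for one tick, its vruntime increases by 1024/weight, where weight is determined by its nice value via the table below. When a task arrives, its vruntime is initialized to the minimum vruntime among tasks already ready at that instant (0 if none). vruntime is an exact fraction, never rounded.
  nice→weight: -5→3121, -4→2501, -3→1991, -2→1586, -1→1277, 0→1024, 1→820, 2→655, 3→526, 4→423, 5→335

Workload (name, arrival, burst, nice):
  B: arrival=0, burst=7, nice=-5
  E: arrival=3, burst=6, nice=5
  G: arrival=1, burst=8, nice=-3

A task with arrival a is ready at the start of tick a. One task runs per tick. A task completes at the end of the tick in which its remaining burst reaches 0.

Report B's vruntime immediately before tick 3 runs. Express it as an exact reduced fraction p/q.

vruntime(B, start of tick 3) = 2048/3121

t=0: vr[B=0] → run B
t=1: vr[B=1024/3121 G=1024/3121] → run B
t=2: vr[B=2048/3121 G=1024/3121] → run G
t=3: vr[B=2048/3121 E=2048/3121 G=5234688/6213911] → run B
t=4: vr[B=3072/3121 E=2048/3121 G=5234688/6213911] → run E
t=5: vr[B=3072/3121 E=3881984/1045535 G=5234688/6213911] → run G
t=6: vr[B=3072/3121 E=3881984/1045535 G=8430592/6213911] → run B
t=7: vr[B=4096/3121 E=3881984/1045535 G=8430592/6213911] → run B
t=8: vr[B=5120/3121 E=3881984/1045535 G=8430592/6213911] → run G
t=9: vr[B=5120/3121 E=3881984/1045535 G=11626496/6213911] → run B
t=10: vr[B=6144/3121 E=3881984/1045535 G=11626496/6213911] → run G
t=11: vr[B=6144/3121 E=3881984/1045535 G=14822400/6213911] → run B
t=12: vr[E=3881984/1045535 G=14822400/6213911] → run G
t=13: vr[E=3881984/1045535 G=18018304/6213911] → run G
t=14: vr[E=3881984/1045535 G=21214208/6213911] → run G
t=15: vr[E=3881984/1045535 G=24410112/6213911] → run E
t=16: vr[E=7077888/1045535 G=24410112/6213911] → run G
t=17: vr[E=7077888/1045535] → run E
t=18: vr[E=10273792/1045535] → run E
t=19: vr[E=13469696/1045535] → run E
t=20: vr[E=3333120/209107] → run E
t=21: (idle)
t=22: (idle)
t=23: (idle)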